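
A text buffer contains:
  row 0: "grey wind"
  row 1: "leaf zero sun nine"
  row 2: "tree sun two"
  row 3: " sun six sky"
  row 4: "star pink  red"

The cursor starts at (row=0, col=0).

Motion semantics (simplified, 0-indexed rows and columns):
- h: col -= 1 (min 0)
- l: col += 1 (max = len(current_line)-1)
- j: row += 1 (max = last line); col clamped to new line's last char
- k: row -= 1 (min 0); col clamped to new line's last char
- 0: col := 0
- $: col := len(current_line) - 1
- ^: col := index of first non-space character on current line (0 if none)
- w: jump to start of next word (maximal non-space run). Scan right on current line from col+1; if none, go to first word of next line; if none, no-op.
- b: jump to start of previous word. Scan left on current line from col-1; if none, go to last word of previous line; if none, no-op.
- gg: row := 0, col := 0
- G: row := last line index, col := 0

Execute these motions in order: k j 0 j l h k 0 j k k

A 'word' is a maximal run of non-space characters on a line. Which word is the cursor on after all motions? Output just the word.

After 1 (k): row=0 col=0 char='g'
After 2 (j): row=1 col=0 char='l'
After 3 (0): row=1 col=0 char='l'
After 4 (j): row=2 col=0 char='t'
After 5 (l): row=2 col=1 char='r'
After 6 (h): row=2 col=0 char='t'
After 7 (k): row=1 col=0 char='l'
After 8 (0): row=1 col=0 char='l'
After 9 (j): row=2 col=0 char='t'
After 10 (k): row=1 col=0 char='l'
After 11 (k): row=0 col=0 char='g'

Answer: grey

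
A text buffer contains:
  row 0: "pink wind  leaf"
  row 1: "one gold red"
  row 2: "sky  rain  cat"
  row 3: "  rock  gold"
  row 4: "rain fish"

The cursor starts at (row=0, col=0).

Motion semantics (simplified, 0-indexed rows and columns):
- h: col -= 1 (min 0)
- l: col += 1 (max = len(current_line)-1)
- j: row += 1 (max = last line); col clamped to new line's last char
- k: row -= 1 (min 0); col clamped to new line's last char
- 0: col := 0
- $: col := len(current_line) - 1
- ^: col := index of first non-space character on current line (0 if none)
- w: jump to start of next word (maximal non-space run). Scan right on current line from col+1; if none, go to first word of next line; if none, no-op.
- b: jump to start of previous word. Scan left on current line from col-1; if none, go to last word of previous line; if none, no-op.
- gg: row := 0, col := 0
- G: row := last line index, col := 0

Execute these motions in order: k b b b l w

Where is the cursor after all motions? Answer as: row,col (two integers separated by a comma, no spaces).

Answer: 0,5

Derivation:
After 1 (k): row=0 col=0 char='p'
After 2 (b): row=0 col=0 char='p'
After 3 (b): row=0 col=0 char='p'
After 4 (b): row=0 col=0 char='p'
After 5 (l): row=0 col=1 char='i'
After 6 (w): row=0 col=5 char='w'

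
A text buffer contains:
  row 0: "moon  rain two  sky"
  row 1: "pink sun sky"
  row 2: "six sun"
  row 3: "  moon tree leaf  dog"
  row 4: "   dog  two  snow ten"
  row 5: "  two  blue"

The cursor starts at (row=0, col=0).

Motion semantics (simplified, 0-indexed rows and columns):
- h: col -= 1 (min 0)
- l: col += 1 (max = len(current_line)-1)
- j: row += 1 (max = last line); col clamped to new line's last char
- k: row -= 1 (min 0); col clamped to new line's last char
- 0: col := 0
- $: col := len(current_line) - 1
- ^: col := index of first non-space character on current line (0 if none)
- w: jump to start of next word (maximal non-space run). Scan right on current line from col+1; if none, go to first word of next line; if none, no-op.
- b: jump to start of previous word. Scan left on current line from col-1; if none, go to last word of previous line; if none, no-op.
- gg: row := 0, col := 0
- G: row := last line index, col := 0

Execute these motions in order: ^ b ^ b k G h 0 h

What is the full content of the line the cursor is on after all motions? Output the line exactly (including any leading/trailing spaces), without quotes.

After 1 (^): row=0 col=0 char='m'
After 2 (b): row=0 col=0 char='m'
After 3 (^): row=0 col=0 char='m'
After 4 (b): row=0 col=0 char='m'
After 5 (k): row=0 col=0 char='m'
After 6 (G): row=5 col=0 char='_'
After 7 (h): row=5 col=0 char='_'
After 8 (0): row=5 col=0 char='_'
After 9 (h): row=5 col=0 char='_'

Answer:   two  blue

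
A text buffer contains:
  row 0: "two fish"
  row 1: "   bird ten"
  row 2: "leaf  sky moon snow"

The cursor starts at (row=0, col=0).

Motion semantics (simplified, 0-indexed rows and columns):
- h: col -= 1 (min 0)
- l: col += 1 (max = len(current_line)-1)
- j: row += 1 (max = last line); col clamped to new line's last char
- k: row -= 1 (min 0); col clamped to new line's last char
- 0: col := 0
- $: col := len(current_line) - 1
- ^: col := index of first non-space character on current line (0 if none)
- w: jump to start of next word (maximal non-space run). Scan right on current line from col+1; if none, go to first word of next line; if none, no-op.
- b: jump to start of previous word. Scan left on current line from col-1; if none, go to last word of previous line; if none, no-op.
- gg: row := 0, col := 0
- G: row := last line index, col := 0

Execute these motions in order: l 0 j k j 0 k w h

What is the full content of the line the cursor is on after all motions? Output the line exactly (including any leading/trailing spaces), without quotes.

Answer: two fish

Derivation:
After 1 (l): row=0 col=1 char='w'
After 2 (0): row=0 col=0 char='t'
After 3 (j): row=1 col=0 char='_'
After 4 (k): row=0 col=0 char='t'
After 5 (j): row=1 col=0 char='_'
After 6 (0): row=1 col=0 char='_'
After 7 (k): row=0 col=0 char='t'
After 8 (w): row=0 col=4 char='f'
After 9 (h): row=0 col=3 char='_'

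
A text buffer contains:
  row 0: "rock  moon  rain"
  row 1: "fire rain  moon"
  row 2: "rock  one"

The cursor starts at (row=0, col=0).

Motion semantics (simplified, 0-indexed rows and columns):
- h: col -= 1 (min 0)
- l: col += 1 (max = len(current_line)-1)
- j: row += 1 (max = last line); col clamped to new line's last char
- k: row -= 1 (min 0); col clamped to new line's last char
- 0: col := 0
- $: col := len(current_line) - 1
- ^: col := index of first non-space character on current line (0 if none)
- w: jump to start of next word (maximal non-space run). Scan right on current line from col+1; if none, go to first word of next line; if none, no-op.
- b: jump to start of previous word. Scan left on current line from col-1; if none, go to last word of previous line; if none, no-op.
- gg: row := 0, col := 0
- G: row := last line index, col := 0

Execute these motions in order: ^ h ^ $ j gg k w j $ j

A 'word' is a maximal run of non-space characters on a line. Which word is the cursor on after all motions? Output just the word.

After 1 (^): row=0 col=0 char='r'
After 2 (h): row=0 col=0 char='r'
After 3 (^): row=0 col=0 char='r'
After 4 ($): row=0 col=15 char='n'
After 5 (j): row=1 col=14 char='n'
After 6 (gg): row=0 col=0 char='r'
After 7 (k): row=0 col=0 char='r'
After 8 (w): row=0 col=6 char='m'
After 9 (j): row=1 col=6 char='a'
After 10 ($): row=1 col=14 char='n'
After 11 (j): row=2 col=8 char='e'

Answer: one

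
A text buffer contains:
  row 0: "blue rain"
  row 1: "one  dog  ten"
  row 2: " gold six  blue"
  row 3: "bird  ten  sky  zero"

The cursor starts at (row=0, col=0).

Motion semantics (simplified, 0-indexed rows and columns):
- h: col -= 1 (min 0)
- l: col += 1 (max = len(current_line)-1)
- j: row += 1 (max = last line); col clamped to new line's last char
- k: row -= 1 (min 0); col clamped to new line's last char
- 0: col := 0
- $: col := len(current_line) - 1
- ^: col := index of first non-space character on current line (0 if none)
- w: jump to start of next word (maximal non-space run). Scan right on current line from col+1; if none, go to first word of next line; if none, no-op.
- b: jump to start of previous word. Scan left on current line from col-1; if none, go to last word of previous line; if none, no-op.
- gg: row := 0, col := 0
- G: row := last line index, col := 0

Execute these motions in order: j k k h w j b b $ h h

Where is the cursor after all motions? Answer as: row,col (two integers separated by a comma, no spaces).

After 1 (j): row=1 col=0 char='o'
After 2 (k): row=0 col=0 char='b'
After 3 (k): row=0 col=0 char='b'
After 4 (h): row=0 col=0 char='b'
After 5 (w): row=0 col=5 char='r'
After 6 (j): row=1 col=5 char='d'
After 7 (b): row=1 col=0 char='o'
After 8 (b): row=0 col=5 char='r'
After 9 ($): row=0 col=8 char='n'
After 10 (h): row=0 col=7 char='i'
After 11 (h): row=0 col=6 char='a'

Answer: 0,6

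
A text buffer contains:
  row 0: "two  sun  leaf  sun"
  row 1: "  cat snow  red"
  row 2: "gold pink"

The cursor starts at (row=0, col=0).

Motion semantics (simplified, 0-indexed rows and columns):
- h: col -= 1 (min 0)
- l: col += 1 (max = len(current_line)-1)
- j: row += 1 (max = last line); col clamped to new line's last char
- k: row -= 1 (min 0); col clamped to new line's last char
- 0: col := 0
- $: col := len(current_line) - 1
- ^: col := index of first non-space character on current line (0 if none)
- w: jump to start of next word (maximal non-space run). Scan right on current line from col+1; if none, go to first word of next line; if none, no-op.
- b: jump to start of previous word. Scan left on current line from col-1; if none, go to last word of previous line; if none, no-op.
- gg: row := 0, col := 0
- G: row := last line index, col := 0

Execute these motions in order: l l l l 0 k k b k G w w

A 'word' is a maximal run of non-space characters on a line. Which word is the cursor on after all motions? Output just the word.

After 1 (l): row=0 col=1 char='w'
After 2 (l): row=0 col=2 char='o'
After 3 (l): row=0 col=3 char='_'
After 4 (l): row=0 col=4 char='_'
After 5 (0): row=0 col=0 char='t'
After 6 (k): row=0 col=0 char='t'
After 7 (k): row=0 col=0 char='t'
After 8 (b): row=0 col=0 char='t'
After 9 (k): row=0 col=0 char='t'
After 10 (G): row=2 col=0 char='g'
After 11 (w): row=2 col=5 char='p'
After 12 (w): row=2 col=5 char='p'

Answer: pink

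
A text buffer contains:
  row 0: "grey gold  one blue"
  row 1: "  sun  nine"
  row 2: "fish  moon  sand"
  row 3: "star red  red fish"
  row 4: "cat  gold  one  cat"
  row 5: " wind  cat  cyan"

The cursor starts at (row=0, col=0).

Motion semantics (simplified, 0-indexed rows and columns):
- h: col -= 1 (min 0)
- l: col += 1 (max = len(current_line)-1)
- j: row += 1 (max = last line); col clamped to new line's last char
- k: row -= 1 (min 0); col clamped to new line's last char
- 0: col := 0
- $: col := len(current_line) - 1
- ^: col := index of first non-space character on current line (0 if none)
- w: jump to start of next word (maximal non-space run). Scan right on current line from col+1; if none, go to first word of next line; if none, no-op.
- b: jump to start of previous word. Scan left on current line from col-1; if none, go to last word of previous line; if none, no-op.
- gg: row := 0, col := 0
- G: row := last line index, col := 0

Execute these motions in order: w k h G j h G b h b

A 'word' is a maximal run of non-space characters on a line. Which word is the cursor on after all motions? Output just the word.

After 1 (w): row=0 col=5 char='g'
After 2 (k): row=0 col=5 char='g'
After 3 (h): row=0 col=4 char='_'
After 4 (G): row=5 col=0 char='_'
After 5 (j): row=5 col=0 char='_'
After 6 (h): row=5 col=0 char='_'
After 7 (G): row=5 col=0 char='_'
After 8 (b): row=4 col=16 char='c'
After 9 (h): row=4 col=15 char='_'
After 10 (b): row=4 col=11 char='o'

Answer: one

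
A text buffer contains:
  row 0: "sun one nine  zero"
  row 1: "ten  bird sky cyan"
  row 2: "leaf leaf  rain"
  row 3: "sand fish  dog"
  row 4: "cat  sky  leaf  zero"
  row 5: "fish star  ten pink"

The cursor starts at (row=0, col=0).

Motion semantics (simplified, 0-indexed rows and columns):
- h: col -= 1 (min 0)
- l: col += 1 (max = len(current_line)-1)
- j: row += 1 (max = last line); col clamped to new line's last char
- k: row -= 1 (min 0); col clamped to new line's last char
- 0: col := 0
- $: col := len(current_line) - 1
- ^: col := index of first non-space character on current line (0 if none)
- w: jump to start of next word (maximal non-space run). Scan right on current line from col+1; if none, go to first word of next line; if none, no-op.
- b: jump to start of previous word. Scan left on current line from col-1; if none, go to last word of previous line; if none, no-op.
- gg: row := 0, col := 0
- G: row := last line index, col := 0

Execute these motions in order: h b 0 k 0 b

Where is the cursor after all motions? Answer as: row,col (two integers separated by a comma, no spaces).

After 1 (h): row=0 col=0 char='s'
After 2 (b): row=0 col=0 char='s'
After 3 (0): row=0 col=0 char='s'
After 4 (k): row=0 col=0 char='s'
After 5 (0): row=0 col=0 char='s'
After 6 (b): row=0 col=0 char='s'

Answer: 0,0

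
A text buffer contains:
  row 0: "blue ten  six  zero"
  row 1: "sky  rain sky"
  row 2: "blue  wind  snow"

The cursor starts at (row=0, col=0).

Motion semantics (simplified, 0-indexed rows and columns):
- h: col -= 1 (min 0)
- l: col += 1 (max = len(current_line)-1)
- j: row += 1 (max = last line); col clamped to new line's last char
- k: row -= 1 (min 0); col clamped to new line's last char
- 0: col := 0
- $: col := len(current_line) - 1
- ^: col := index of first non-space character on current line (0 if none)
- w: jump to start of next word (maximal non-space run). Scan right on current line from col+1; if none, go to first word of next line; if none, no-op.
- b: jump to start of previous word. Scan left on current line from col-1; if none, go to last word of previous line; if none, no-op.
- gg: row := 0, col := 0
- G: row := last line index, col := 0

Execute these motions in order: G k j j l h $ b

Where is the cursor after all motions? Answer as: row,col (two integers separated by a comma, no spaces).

After 1 (G): row=2 col=0 char='b'
After 2 (k): row=1 col=0 char='s'
After 3 (j): row=2 col=0 char='b'
After 4 (j): row=2 col=0 char='b'
After 5 (l): row=2 col=1 char='l'
After 6 (h): row=2 col=0 char='b'
After 7 ($): row=2 col=15 char='w'
After 8 (b): row=2 col=12 char='s'

Answer: 2,12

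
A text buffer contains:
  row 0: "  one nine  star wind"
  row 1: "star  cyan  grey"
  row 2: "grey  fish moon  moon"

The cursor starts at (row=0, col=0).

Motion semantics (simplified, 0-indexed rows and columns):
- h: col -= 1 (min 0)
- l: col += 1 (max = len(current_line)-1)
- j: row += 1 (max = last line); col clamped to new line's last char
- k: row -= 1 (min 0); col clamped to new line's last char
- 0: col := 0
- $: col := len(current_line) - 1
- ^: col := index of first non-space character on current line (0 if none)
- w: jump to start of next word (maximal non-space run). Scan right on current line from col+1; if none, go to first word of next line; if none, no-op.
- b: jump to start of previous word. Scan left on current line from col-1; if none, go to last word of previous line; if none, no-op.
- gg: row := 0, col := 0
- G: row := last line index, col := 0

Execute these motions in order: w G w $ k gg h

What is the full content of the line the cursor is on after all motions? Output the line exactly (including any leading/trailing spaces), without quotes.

After 1 (w): row=0 col=2 char='o'
After 2 (G): row=2 col=0 char='g'
After 3 (w): row=2 col=6 char='f'
After 4 ($): row=2 col=20 char='n'
After 5 (k): row=1 col=15 char='y'
After 6 (gg): row=0 col=0 char='_'
After 7 (h): row=0 col=0 char='_'

Answer:   one nine  star wind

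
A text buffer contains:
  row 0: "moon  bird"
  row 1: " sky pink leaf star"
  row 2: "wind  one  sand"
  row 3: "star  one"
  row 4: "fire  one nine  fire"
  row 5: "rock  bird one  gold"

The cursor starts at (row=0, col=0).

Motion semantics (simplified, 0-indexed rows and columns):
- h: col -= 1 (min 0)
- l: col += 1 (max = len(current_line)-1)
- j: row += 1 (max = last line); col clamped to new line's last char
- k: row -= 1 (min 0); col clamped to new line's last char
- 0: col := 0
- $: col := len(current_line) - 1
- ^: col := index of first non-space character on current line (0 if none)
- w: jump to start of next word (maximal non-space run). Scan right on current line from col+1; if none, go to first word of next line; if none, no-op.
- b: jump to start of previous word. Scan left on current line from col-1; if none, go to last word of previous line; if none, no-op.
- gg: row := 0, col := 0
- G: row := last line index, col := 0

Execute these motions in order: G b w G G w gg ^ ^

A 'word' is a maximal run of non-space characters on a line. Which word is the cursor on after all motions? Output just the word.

Answer: moon

Derivation:
After 1 (G): row=5 col=0 char='r'
After 2 (b): row=4 col=16 char='f'
After 3 (w): row=5 col=0 char='r'
After 4 (G): row=5 col=0 char='r'
After 5 (G): row=5 col=0 char='r'
After 6 (w): row=5 col=6 char='b'
After 7 (gg): row=0 col=0 char='m'
After 8 (^): row=0 col=0 char='m'
After 9 (^): row=0 col=0 char='m'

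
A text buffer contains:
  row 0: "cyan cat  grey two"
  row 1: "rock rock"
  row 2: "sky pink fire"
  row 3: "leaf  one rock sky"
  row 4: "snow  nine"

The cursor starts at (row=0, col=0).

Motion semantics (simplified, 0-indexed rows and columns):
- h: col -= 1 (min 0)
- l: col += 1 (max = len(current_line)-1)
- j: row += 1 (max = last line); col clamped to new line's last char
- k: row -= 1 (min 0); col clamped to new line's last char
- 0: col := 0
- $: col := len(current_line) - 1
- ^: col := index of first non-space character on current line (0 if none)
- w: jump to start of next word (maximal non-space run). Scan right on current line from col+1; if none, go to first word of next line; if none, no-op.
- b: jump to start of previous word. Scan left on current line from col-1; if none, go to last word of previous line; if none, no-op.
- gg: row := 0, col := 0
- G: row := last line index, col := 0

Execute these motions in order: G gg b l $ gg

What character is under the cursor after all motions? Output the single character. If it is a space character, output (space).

Answer: c

Derivation:
After 1 (G): row=4 col=0 char='s'
After 2 (gg): row=0 col=0 char='c'
After 3 (b): row=0 col=0 char='c'
After 4 (l): row=0 col=1 char='y'
After 5 ($): row=0 col=17 char='o'
After 6 (gg): row=0 col=0 char='c'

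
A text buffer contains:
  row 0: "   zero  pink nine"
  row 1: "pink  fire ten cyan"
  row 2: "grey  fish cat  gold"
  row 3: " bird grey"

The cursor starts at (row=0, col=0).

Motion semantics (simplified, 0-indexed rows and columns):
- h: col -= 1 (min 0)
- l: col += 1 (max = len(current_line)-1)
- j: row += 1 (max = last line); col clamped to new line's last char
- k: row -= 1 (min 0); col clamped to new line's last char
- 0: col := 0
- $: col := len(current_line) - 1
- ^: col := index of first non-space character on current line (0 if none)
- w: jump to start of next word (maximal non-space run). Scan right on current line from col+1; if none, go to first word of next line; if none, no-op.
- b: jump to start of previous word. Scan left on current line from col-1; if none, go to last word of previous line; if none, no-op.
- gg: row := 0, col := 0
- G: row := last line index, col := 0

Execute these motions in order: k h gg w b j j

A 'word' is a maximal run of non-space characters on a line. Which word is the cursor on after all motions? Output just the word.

Answer: grey

Derivation:
After 1 (k): row=0 col=0 char='_'
After 2 (h): row=0 col=0 char='_'
After 3 (gg): row=0 col=0 char='_'
After 4 (w): row=0 col=3 char='z'
After 5 (b): row=0 col=3 char='z'
After 6 (j): row=1 col=3 char='k'
After 7 (j): row=2 col=3 char='y'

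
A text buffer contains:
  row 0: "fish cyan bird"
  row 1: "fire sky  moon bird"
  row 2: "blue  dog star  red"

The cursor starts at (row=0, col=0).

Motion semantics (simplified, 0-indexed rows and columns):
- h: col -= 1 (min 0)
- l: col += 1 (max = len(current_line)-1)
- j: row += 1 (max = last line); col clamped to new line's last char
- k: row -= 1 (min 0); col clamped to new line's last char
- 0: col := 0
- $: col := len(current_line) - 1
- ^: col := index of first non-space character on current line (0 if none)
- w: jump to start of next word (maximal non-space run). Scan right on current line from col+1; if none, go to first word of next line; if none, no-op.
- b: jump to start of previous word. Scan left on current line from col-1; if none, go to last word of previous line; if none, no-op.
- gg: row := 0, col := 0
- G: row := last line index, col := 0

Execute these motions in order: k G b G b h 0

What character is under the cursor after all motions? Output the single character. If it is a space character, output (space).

Answer: f

Derivation:
After 1 (k): row=0 col=0 char='f'
After 2 (G): row=2 col=0 char='b'
After 3 (b): row=1 col=15 char='b'
After 4 (G): row=2 col=0 char='b'
After 5 (b): row=1 col=15 char='b'
After 6 (h): row=1 col=14 char='_'
After 7 (0): row=1 col=0 char='f'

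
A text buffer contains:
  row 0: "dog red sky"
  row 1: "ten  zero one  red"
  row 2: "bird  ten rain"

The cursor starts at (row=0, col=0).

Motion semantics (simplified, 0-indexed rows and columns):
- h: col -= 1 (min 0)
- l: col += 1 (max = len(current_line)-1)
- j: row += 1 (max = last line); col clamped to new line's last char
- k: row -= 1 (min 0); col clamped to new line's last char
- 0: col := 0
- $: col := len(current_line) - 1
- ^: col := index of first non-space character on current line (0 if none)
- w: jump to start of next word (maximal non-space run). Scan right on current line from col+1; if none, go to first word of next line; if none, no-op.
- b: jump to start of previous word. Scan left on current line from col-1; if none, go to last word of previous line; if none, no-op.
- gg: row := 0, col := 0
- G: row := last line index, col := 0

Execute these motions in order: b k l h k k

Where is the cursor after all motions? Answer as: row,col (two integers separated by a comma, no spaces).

Answer: 0,0

Derivation:
After 1 (b): row=0 col=0 char='d'
After 2 (k): row=0 col=0 char='d'
After 3 (l): row=0 col=1 char='o'
After 4 (h): row=0 col=0 char='d'
After 5 (k): row=0 col=0 char='d'
After 6 (k): row=0 col=0 char='d'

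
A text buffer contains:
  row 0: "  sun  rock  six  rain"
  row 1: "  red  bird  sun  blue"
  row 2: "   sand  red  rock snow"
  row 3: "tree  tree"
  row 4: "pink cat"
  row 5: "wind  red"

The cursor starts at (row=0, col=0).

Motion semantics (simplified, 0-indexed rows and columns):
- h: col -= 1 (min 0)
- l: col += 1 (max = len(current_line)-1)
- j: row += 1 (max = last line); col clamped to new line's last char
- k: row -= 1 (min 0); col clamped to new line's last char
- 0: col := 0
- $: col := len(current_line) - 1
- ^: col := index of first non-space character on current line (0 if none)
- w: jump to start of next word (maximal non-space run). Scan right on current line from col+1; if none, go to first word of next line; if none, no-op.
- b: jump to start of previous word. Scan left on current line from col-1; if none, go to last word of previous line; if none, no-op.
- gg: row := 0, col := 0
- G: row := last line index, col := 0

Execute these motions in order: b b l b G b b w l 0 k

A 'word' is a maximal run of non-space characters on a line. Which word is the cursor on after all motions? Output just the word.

After 1 (b): row=0 col=0 char='_'
After 2 (b): row=0 col=0 char='_'
After 3 (l): row=0 col=1 char='_'
After 4 (b): row=0 col=1 char='_'
After 5 (G): row=5 col=0 char='w'
After 6 (b): row=4 col=5 char='c'
After 7 (b): row=4 col=0 char='p'
After 8 (w): row=4 col=5 char='c'
After 9 (l): row=4 col=6 char='a'
After 10 (0): row=4 col=0 char='p'
After 11 (k): row=3 col=0 char='t'

Answer: tree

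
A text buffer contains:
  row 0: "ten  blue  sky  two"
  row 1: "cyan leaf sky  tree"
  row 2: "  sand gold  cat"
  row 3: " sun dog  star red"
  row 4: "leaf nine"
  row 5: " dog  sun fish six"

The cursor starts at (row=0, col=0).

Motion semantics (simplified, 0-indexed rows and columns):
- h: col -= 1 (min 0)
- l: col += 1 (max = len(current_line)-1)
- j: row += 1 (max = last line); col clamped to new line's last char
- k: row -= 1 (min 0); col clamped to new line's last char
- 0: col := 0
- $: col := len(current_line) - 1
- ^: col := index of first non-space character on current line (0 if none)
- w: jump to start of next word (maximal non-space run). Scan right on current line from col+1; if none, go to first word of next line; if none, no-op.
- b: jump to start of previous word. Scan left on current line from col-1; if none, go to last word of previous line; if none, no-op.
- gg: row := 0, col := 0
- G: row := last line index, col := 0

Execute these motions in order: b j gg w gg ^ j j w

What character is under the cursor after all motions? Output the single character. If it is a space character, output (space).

Answer: s

Derivation:
After 1 (b): row=0 col=0 char='t'
After 2 (j): row=1 col=0 char='c'
After 3 (gg): row=0 col=0 char='t'
After 4 (w): row=0 col=5 char='b'
After 5 (gg): row=0 col=0 char='t'
After 6 (^): row=0 col=0 char='t'
After 7 (j): row=1 col=0 char='c'
After 8 (j): row=2 col=0 char='_'
After 9 (w): row=2 col=2 char='s'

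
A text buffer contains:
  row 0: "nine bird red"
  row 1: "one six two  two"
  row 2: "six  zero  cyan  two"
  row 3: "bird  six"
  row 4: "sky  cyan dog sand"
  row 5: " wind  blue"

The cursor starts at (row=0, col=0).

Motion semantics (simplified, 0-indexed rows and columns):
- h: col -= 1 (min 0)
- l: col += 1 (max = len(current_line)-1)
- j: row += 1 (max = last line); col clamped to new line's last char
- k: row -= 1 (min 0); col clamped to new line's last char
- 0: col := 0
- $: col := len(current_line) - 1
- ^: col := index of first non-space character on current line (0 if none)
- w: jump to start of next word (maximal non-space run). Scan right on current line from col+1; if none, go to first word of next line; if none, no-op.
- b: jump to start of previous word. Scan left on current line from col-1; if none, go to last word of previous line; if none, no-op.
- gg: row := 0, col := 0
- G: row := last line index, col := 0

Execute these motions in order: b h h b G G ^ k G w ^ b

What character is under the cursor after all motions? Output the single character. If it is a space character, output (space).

Answer: s

Derivation:
After 1 (b): row=0 col=0 char='n'
After 2 (h): row=0 col=0 char='n'
After 3 (h): row=0 col=0 char='n'
After 4 (b): row=0 col=0 char='n'
After 5 (G): row=5 col=0 char='_'
After 6 (G): row=5 col=0 char='_'
After 7 (^): row=5 col=1 char='w'
After 8 (k): row=4 col=1 char='k'
After 9 (G): row=5 col=0 char='_'
After 10 (w): row=5 col=1 char='w'
After 11 (^): row=5 col=1 char='w'
After 12 (b): row=4 col=14 char='s'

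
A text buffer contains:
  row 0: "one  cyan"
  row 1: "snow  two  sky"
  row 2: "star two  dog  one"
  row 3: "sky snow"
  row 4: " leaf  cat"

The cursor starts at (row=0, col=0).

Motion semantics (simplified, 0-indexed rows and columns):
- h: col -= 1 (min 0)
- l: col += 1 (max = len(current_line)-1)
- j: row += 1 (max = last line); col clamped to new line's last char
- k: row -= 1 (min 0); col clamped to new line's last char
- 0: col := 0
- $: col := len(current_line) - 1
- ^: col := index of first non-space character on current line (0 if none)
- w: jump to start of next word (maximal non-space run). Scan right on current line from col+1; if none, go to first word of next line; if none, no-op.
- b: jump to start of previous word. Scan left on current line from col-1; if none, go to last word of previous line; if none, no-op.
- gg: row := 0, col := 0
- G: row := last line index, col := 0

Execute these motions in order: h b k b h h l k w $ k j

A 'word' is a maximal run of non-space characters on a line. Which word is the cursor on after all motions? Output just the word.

Answer: two

Derivation:
After 1 (h): row=0 col=0 char='o'
After 2 (b): row=0 col=0 char='o'
After 3 (k): row=0 col=0 char='o'
After 4 (b): row=0 col=0 char='o'
After 5 (h): row=0 col=0 char='o'
After 6 (h): row=0 col=0 char='o'
After 7 (l): row=0 col=1 char='n'
After 8 (k): row=0 col=1 char='n'
After 9 (w): row=0 col=5 char='c'
After 10 ($): row=0 col=8 char='n'
After 11 (k): row=0 col=8 char='n'
After 12 (j): row=1 col=8 char='o'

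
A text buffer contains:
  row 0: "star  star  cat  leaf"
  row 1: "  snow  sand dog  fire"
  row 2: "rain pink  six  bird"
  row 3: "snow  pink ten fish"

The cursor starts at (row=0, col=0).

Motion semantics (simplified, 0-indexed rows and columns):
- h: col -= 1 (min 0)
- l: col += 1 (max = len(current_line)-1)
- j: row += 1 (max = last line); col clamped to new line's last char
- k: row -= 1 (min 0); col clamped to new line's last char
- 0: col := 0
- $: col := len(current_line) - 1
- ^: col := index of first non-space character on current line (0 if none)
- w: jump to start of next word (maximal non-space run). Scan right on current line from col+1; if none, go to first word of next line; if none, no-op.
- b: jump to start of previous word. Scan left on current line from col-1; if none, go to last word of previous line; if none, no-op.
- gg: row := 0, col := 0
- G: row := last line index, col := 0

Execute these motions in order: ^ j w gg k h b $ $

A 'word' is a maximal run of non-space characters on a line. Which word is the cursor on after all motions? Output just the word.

After 1 (^): row=0 col=0 char='s'
After 2 (j): row=1 col=0 char='_'
After 3 (w): row=1 col=2 char='s'
After 4 (gg): row=0 col=0 char='s'
After 5 (k): row=0 col=0 char='s'
After 6 (h): row=0 col=0 char='s'
After 7 (b): row=0 col=0 char='s'
After 8 ($): row=0 col=20 char='f'
After 9 ($): row=0 col=20 char='f'

Answer: leaf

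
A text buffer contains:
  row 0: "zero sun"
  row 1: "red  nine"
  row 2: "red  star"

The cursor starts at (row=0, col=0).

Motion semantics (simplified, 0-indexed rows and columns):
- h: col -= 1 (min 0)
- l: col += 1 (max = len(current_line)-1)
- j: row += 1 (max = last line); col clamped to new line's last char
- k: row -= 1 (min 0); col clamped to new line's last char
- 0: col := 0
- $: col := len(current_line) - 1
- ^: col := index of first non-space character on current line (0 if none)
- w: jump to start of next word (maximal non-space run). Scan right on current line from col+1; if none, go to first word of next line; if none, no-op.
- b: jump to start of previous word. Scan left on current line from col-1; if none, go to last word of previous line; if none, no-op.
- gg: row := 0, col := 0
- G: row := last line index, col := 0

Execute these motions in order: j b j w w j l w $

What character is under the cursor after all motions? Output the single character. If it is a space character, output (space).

Answer: r

Derivation:
After 1 (j): row=1 col=0 char='r'
After 2 (b): row=0 col=5 char='s'
After 3 (j): row=1 col=5 char='n'
After 4 (w): row=2 col=0 char='r'
After 5 (w): row=2 col=5 char='s'
After 6 (j): row=2 col=5 char='s'
After 7 (l): row=2 col=6 char='t'
After 8 (w): row=2 col=6 char='t'
After 9 ($): row=2 col=8 char='r'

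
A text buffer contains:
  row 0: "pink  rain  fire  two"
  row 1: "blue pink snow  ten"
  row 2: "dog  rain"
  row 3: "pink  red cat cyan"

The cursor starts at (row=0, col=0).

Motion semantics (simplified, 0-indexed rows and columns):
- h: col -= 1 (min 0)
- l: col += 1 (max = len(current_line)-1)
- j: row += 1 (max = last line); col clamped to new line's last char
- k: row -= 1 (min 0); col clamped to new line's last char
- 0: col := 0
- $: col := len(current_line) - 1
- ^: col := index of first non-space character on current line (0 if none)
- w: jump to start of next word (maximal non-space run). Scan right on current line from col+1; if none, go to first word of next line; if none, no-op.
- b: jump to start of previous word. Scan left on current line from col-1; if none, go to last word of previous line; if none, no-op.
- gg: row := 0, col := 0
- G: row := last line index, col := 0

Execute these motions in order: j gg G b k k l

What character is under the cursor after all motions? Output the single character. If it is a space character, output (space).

Answer: r

Derivation:
After 1 (j): row=1 col=0 char='b'
After 2 (gg): row=0 col=0 char='p'
After 3 (G): row=3 col=0 char='p'
After 4 (b): row=2 col=5 char='r'
After 5 (k): row=1 col=5 char='p'
After 6 (k): row=0 col=5 char='_'
After 7 (l): row=0 col=6 char='r'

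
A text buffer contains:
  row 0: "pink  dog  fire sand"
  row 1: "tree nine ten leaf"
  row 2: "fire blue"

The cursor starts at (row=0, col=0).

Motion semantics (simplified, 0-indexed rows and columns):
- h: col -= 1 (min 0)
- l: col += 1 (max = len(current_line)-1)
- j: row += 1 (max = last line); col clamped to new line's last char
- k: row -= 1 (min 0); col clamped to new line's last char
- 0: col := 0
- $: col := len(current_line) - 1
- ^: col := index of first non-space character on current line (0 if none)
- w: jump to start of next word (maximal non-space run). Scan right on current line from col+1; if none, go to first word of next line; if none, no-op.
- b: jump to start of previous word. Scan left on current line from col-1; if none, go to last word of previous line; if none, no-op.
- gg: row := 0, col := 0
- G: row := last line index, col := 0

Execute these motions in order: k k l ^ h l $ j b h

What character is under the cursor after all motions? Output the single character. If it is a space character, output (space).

Answer: (space)

Derivation:
After 1 (k): row=0 col=0 char='p'
After 2 (k): row=0 col=0 char='p'
After 3 (l): row=0 col=1 char='i'
After 4 (^): row=0 col=0 char='p'
After 5 (h): row=0 col=0 char='p'
After 6 (l): row=0 col=1 char='i'
After 7 ($): row=0 col=19 char='d'
After 8 (j): row=1 col=17 char='f'
After 9 (b): row=1 col=14 char='l'
After 10 (h): row=1 col=13 char='_'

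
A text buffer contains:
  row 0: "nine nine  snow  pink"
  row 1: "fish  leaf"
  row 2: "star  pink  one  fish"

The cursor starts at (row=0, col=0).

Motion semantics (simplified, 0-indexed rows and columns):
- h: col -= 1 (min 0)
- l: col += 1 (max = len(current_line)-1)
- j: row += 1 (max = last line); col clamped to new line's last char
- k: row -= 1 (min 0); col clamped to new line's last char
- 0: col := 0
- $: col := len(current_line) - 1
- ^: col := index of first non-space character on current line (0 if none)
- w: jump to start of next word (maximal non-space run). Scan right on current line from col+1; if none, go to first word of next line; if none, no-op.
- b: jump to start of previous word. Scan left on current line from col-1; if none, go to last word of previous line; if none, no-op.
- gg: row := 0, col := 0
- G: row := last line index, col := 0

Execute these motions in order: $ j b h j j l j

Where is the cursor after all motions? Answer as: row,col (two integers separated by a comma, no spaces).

Answer: 2,6

Derivation:
After 1 ($): row=0 col=20 char='k'
After 2 (j): row=1 col=9 char='f'
After 3 (b): row=1 col=6 char='l'
After 4 (h): row=1 col=5 char='_'
After 5 (j): row=2 col=5 char='_'
After 6 (j): row=2 col=5 char='_'
After 7 (l): row=2 col=6 char='p'
After 8 (j): row=2 col=6 char='p'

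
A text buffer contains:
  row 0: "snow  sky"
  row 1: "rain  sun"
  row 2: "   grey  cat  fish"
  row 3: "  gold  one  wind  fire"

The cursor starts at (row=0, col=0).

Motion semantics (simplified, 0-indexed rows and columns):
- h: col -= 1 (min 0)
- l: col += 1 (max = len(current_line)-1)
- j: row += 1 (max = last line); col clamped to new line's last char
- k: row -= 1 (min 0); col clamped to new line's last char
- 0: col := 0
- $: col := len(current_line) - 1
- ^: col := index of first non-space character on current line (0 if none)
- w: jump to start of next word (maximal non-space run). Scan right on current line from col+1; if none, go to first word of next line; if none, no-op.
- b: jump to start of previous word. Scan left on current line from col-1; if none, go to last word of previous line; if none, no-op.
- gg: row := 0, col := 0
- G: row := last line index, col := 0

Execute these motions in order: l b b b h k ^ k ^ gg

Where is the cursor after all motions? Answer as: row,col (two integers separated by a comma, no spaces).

Answer: 0,0

Derivation:
After 1 (l): row=0 col=1 char='n'
After 2 (b): row=0 col=0 char='s'
After 3 (b): row=0 col=0 char='s'
After 4 (b): row=0 col=0 char='s'
After 5 (h): row=0 col=0 char='s'
After 6 (k): row=0 col=0 char='s'
After 7 (^): row=0 col=0 char='s'
After 8 (k): row=0 col=0 char='s'
After 9 (^): row=0 col=0 char='s'
After 10 (gg): row=0 col=0 char='s'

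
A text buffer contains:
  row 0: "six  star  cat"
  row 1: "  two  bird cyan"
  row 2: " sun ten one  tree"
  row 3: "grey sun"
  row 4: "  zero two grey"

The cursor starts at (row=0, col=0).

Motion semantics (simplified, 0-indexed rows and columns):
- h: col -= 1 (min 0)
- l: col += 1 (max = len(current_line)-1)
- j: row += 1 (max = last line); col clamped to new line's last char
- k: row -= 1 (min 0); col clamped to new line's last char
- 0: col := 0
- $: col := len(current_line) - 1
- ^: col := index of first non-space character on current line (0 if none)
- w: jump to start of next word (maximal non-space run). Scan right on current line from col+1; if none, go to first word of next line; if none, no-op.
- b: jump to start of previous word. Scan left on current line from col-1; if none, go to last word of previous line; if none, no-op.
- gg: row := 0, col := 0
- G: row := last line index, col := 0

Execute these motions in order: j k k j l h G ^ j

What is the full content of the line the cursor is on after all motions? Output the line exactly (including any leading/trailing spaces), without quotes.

After 1 (j): row=1 col=0 char='_'
After 2 (k): row=0 col=0 char='s'
After 3 (k): row=0 col=0 char='s'
After 4 (j): row=1 col=0 char='_'
After 5 (l): row=1 col=1 char='_'
After 6 (h): row=1 col=0 char='_'
After 7 (G): row=4 col=0 char='_'
After 8 (^): row=4 col=2 char='z'
After 9 (j): row=4 col=2 char='z'

Answer:   zero two grey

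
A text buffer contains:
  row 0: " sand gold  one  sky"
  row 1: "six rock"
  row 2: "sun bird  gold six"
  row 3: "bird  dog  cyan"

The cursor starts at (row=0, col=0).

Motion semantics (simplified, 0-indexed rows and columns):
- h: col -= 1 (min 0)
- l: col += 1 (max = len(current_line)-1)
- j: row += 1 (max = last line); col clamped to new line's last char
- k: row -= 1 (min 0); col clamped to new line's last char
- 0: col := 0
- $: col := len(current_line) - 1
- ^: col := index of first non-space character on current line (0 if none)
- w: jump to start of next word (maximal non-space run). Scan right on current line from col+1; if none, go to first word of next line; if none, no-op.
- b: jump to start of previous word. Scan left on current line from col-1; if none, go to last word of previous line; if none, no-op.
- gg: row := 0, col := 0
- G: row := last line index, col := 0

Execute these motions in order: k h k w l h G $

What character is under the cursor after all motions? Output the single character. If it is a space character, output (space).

After 1 (k): row=0 col=0 char='_'
After 2 (h): row=0 col=0 char='_'
After 3 (k): row=0 col=0 char='_'
After 4 (w): row=0 col=1 char='s'
After 5 (l): row=0 col=2 char='a'
After 6 (h): row=0 col=1 char='s'
After 7 (G): row=3 col=0 char='b'
After 8 ($): row=3 col=14 char='n'

Answer: n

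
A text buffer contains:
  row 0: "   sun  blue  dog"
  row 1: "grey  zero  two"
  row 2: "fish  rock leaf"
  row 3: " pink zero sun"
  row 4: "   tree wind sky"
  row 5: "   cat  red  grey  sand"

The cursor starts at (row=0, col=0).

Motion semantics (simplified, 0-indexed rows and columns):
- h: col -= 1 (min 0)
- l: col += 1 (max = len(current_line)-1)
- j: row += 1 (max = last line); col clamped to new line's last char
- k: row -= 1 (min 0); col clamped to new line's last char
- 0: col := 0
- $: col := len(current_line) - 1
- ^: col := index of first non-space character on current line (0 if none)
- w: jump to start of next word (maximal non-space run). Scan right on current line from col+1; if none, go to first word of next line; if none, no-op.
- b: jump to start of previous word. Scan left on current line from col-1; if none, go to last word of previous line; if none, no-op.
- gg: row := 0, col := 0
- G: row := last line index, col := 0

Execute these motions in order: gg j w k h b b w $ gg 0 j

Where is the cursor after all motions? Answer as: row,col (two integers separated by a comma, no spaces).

Answer: 1,0

Derivation:
After 1 (gg): row=0 col=0 char='_'
After 2 (j): row=1 col=0 char='g'
After 3 (w): row=1 col=6 char='z'
After 4 (k): row=0 col=6 char='_'
After 5 (h): row=0 col=5 char='n'
After 6 (b): row=0 col=3 char='s'
After 7 (b): row=0 col=3 char='s'
After 8 (w): row=0 col=8 char='b'
After 9 ($): row=0 col=16 char='g'
After 10 (gg): row=0 col=0 char='_'
After 11 (0): row=0 col=0 char='_'
After 12 (j): row=1 col=0 char='g'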